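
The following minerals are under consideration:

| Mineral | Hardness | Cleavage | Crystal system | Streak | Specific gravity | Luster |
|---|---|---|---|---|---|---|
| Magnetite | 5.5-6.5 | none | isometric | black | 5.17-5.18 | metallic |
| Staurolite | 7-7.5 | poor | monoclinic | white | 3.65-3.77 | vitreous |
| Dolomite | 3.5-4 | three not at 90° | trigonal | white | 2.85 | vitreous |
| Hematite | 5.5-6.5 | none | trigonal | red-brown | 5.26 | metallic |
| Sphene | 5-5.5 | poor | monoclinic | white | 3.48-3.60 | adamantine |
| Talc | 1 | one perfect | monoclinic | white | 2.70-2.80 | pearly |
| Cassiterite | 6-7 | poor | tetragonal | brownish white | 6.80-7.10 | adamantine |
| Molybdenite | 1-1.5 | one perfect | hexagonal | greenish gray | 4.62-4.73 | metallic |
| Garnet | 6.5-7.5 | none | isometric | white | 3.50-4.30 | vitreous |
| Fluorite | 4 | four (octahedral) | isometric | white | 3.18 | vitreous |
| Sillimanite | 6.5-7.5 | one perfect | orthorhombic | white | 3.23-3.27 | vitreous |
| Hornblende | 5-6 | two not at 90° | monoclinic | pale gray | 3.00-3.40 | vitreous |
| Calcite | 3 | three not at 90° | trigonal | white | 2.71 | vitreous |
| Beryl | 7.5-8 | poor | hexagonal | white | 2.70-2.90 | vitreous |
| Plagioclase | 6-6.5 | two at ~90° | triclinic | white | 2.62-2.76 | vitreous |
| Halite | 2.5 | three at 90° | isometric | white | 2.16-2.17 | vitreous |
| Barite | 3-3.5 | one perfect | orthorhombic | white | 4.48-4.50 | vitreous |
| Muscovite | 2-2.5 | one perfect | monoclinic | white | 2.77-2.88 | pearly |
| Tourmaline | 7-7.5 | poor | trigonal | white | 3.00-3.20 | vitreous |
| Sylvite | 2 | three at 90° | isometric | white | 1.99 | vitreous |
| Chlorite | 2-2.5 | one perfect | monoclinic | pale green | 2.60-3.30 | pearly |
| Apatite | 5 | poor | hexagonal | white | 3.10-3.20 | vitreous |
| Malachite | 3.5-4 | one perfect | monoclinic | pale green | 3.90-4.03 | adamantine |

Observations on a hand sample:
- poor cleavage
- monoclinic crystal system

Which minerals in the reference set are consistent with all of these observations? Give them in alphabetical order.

Sphene, Staurolite

Poor cleavage: only Staurolite, Sphene, Cassiterite, Beryl, Tourmaline, Apatite remain.
Monoclinic crystal system: Staurolite, Sphene remain.
The minerals that satisfy all observations are Sphene, Staurolite.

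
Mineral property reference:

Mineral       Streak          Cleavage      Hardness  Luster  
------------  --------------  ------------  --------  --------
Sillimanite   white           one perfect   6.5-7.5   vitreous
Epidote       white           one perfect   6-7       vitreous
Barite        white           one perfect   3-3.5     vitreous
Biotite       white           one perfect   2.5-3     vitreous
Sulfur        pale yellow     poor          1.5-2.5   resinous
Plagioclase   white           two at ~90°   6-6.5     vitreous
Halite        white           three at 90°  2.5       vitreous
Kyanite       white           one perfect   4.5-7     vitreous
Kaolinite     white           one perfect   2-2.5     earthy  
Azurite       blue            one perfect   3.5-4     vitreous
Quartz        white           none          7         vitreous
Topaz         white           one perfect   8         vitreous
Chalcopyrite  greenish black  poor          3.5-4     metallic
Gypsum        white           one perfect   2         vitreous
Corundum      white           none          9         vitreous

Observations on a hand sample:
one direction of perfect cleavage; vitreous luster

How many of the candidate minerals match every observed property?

8

One direction of perfect cleavage rules out Sulfur, Plagioclase, Halite, Quartz, Chalcopyrite, Corundum.
Vitreous luster excludes Kaolinite.
The minerals that satisfy all observations are Azurite, Barite, Biotite, Epidote, Gypsum, Kyanite, Sillimanite, Topaz.
That is 8 minerals.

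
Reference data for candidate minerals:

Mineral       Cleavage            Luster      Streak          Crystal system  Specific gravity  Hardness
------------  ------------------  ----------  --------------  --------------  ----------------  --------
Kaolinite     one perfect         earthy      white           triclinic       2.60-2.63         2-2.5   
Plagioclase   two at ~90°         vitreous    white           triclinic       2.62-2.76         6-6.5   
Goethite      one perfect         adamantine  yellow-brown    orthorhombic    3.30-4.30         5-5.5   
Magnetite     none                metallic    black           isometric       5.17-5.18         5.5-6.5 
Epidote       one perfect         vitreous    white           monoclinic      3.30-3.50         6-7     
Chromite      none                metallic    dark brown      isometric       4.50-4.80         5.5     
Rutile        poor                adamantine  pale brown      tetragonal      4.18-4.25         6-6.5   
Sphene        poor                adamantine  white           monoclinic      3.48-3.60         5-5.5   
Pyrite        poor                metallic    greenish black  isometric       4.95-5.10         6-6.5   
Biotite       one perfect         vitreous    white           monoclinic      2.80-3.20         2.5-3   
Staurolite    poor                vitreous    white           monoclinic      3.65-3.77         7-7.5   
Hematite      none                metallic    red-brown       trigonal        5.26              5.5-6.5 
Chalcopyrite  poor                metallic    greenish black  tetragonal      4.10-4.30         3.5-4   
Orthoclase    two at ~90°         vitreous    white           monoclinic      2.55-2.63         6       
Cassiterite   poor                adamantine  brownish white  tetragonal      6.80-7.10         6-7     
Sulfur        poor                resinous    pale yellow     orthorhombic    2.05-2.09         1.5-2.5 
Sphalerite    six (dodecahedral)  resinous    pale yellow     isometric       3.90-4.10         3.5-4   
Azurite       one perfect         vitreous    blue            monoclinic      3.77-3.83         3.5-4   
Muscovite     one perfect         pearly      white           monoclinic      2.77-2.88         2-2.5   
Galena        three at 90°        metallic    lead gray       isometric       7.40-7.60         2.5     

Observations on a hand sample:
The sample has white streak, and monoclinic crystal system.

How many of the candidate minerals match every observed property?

White streak — narrows the field to Kaolinite, Plagioclase, Epidote, Sphene, Biotite, Staurolite, Orthoclase, Muscovite.
Monoclinic crystal system eliminates Kaolinite, Plagioclase.
Consistent with every observation: Biotite, Epidote, Muscovite, Orthoclase, Sphene, Staurolite.
That is 6 minerals.

6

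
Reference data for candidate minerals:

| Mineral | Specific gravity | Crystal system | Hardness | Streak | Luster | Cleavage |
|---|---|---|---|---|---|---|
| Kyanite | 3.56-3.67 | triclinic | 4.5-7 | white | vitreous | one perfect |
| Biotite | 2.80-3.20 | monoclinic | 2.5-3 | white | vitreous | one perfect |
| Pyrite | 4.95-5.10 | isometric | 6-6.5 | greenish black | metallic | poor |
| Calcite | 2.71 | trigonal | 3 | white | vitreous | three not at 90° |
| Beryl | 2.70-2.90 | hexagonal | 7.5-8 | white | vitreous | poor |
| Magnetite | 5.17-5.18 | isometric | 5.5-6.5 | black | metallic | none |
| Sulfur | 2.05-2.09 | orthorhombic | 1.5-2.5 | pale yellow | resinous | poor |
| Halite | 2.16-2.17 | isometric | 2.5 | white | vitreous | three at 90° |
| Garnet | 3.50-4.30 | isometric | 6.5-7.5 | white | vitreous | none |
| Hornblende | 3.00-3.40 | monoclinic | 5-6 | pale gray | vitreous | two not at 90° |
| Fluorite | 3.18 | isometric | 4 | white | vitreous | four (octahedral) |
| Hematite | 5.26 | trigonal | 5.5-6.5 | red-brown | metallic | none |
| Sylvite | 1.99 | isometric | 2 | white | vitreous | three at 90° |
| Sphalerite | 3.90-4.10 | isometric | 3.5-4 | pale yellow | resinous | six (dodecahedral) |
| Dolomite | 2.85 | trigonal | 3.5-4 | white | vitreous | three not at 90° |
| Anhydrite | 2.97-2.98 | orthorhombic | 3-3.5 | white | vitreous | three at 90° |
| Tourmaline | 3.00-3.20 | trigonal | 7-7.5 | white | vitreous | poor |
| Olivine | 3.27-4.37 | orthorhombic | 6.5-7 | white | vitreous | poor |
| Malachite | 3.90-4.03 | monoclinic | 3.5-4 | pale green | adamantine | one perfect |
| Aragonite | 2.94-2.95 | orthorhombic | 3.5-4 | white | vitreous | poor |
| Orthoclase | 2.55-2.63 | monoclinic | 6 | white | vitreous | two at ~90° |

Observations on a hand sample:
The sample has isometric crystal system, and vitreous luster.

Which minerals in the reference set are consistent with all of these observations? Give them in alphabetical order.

Fluorite, Garnet, Halite, Sylvite

Isometric crystal system — leaves Pyrite, Magnetite, Halite, Garnet, Fluorite, Sylvite, Sphalerite.
Vitreous luster rules out Pyrite, Magnetite, Sphalerite.
The minerals that satisfy all observations are Fluorite, Garnet, Halite, Sylvite.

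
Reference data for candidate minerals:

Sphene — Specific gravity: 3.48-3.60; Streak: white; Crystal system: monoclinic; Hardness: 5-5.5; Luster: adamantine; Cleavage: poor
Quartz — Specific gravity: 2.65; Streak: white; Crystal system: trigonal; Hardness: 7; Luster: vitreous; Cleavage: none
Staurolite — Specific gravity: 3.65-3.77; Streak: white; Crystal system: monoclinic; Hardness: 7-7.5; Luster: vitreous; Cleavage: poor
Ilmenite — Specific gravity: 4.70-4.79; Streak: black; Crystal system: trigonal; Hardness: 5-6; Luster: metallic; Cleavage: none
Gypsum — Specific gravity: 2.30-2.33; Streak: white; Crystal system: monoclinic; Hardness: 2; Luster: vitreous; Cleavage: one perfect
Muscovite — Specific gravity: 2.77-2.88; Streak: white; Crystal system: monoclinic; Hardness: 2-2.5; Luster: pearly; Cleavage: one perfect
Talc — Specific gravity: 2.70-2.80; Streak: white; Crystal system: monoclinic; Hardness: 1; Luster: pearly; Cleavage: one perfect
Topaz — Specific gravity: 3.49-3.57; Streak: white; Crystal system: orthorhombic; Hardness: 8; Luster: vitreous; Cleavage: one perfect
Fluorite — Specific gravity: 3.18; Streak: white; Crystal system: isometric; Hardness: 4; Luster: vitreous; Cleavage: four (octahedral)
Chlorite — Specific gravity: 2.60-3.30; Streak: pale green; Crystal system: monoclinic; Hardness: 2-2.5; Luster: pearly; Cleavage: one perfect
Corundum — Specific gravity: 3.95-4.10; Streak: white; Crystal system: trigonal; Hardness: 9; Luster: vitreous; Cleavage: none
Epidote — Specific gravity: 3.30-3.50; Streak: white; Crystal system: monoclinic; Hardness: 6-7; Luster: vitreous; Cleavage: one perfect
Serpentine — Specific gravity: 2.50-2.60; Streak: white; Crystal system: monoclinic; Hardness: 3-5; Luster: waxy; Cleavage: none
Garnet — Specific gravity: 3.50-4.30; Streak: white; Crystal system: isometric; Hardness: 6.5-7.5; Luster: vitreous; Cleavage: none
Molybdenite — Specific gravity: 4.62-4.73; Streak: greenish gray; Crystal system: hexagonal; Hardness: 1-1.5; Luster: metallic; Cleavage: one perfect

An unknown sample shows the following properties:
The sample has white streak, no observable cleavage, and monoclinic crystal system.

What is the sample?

Serpentine

White streak is inconsistent with Ilmenite, Chlorite, Molybdenite.
No observable cleavage: leaves Quartz, Corundum, Serpentine, Garnet.
Monoclinic crystal system: narrows the field to Serpentine.
Only Serpentine satisfies all observations.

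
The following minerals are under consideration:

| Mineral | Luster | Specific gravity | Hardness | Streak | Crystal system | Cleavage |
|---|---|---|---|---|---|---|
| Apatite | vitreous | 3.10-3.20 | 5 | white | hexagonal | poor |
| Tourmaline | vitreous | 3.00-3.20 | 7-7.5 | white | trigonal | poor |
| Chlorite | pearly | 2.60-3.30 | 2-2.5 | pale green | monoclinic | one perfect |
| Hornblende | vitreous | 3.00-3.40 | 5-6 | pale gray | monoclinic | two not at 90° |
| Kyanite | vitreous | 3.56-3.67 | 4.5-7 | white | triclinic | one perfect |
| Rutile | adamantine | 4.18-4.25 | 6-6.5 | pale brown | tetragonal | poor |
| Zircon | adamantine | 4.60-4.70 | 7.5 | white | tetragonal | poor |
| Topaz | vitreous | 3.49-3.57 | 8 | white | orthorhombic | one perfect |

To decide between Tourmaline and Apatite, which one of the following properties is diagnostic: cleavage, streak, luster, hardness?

hardness

Cleavage: both poor — shared.
Streak: both white — shared.
Luster: both vitreous — shared.
Hardness: Tourmaline 7-7.5, Apatite 5 — different.
Hardness is the diagnostic property here.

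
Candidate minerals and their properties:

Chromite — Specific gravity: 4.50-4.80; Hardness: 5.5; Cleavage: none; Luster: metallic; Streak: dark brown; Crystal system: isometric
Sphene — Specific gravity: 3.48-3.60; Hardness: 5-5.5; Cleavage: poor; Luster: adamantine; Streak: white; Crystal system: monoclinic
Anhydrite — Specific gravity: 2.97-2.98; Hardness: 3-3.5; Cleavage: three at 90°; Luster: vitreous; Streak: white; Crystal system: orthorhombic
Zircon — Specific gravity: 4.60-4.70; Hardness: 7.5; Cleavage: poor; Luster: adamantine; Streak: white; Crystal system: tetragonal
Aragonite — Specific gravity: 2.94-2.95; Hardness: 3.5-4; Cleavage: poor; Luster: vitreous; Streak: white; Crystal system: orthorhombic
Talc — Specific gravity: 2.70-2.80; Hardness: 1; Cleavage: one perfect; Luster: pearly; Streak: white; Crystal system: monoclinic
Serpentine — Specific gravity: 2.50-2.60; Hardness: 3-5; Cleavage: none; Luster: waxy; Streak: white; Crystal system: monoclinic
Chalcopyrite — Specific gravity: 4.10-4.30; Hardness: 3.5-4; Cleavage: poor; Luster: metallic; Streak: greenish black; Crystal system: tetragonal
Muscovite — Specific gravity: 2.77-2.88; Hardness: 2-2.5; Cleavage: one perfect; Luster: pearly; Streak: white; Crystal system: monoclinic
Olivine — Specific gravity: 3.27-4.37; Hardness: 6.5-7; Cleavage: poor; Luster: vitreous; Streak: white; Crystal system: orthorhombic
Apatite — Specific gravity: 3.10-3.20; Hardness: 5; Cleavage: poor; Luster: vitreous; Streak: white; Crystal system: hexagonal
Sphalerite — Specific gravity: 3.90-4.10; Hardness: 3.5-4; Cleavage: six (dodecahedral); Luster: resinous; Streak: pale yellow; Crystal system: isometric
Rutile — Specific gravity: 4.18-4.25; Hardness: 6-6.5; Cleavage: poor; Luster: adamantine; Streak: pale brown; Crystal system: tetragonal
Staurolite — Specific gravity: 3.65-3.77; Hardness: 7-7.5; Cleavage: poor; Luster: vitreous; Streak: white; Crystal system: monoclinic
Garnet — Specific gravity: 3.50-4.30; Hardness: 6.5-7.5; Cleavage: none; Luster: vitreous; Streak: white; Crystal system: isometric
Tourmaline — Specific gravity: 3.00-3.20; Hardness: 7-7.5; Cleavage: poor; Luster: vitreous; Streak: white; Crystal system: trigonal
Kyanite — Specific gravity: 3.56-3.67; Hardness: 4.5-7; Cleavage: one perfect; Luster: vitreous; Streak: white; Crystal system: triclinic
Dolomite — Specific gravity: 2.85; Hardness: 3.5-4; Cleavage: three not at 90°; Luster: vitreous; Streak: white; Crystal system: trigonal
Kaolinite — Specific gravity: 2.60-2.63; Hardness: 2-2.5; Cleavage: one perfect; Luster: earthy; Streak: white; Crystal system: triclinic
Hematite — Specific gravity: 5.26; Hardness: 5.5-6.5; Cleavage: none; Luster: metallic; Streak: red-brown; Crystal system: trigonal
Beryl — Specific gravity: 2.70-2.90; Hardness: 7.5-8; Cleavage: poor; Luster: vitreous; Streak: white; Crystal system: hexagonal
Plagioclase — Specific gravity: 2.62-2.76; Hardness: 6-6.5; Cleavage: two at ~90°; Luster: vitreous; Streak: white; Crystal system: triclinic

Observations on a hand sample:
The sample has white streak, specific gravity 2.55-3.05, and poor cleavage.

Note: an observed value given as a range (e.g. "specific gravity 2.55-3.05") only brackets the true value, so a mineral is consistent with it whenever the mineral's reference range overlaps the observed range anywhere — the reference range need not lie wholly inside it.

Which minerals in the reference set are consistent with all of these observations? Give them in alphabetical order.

White streak excludes Chromite, Chalcopyrite, Sphalerite, Rutile, Hematite.
Specific gravity 2.55-3.05 — leaves Anhydrite, Aragonite, Talc, Serpentine, Muscovite, Tourmaline, Dolomite, Kaolinite, Beryl, Plagioclase.
Poor cleavage — Aragonite, Tourmaline, Beryl remain.
Remaining candidates: Aragonite, Beryl, Tourmaline.

Aragonite, Beryl, Tourmaline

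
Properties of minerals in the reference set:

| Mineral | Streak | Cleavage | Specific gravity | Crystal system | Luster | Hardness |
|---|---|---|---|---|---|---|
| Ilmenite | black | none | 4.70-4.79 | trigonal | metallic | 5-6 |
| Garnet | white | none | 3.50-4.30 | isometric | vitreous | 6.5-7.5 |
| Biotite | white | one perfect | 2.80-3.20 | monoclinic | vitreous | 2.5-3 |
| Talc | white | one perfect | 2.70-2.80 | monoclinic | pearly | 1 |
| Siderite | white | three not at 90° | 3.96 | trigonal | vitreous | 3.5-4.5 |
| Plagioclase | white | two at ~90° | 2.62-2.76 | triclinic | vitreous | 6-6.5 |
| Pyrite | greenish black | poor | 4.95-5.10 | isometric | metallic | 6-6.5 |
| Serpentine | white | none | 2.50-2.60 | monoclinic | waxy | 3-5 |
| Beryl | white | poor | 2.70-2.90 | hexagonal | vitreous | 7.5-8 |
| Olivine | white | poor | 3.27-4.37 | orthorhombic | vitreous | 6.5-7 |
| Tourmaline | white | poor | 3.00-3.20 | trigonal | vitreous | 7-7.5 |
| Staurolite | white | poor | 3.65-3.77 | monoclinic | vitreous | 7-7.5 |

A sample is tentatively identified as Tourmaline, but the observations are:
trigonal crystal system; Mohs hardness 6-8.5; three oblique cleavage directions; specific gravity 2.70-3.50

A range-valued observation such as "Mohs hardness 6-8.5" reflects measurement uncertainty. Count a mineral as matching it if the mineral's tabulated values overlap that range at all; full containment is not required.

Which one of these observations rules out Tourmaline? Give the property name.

Trigonal crystal system: Tourmaline has trigonal system — matches.
Mohs hardness 6-8.5: Tourmaline has hardness 7-7.5 — matches.
Three oblique cleavage directions: Tourmaline has cleavage poor — inconsistent.
Specific gravity 2.70-3.50: Tourmaline has SG 3.00-3.20 — matches.
The cleavage is the one property that does not fit.

cleavage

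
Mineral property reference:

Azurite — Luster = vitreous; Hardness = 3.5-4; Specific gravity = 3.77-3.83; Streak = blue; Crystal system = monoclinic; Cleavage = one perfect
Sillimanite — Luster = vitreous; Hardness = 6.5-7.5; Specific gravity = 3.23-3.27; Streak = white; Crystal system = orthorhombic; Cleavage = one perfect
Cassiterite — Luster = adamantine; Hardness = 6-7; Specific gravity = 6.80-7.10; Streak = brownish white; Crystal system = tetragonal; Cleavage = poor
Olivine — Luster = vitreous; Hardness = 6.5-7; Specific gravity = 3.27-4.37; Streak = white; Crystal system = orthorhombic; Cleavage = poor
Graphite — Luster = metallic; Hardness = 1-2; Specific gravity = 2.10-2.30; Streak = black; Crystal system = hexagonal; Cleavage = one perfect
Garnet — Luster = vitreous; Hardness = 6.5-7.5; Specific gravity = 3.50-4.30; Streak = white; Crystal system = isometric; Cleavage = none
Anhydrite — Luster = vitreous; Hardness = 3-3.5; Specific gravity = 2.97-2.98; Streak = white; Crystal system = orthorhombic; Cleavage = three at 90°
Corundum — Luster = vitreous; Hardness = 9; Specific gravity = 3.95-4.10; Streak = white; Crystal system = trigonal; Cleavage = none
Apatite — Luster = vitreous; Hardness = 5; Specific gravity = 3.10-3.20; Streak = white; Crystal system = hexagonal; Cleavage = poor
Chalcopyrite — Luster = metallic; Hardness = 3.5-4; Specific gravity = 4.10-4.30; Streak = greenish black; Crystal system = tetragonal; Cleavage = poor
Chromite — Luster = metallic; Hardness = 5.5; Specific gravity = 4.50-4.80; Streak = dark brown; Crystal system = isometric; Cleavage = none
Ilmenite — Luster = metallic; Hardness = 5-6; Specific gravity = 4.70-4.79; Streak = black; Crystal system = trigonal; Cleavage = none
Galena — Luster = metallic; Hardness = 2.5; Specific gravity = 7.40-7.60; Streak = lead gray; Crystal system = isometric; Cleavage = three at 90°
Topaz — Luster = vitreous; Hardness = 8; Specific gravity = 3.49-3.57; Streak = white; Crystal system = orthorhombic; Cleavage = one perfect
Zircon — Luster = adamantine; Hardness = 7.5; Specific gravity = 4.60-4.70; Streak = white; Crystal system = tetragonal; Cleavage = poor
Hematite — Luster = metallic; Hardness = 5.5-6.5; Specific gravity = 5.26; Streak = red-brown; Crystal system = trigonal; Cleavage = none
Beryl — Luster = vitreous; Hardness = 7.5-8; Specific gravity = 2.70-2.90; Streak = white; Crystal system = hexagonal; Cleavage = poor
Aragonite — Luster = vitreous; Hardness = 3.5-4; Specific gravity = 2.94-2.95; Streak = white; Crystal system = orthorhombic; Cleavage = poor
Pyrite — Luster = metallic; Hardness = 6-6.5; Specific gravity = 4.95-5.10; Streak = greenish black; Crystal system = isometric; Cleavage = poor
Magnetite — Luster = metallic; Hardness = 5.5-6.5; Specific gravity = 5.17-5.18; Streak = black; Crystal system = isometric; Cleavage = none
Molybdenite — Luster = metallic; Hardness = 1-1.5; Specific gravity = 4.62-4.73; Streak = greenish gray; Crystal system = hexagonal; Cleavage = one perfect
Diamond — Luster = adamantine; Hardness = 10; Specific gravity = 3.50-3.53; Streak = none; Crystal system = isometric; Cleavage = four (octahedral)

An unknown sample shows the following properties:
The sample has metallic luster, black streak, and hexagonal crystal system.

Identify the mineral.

Metallic luster: narrows the field to Graphite, Chalcopyrite, Chromite, Ilmenite, Galena, Hematite, Pyrite, Magnetite, Molybdenite.
Black streak: leaves Graphite, Ilmenite, Magnetite.
Hexagonal crystal system: leaves Graphite.
Only Graphite satisfies all observations.

Graphite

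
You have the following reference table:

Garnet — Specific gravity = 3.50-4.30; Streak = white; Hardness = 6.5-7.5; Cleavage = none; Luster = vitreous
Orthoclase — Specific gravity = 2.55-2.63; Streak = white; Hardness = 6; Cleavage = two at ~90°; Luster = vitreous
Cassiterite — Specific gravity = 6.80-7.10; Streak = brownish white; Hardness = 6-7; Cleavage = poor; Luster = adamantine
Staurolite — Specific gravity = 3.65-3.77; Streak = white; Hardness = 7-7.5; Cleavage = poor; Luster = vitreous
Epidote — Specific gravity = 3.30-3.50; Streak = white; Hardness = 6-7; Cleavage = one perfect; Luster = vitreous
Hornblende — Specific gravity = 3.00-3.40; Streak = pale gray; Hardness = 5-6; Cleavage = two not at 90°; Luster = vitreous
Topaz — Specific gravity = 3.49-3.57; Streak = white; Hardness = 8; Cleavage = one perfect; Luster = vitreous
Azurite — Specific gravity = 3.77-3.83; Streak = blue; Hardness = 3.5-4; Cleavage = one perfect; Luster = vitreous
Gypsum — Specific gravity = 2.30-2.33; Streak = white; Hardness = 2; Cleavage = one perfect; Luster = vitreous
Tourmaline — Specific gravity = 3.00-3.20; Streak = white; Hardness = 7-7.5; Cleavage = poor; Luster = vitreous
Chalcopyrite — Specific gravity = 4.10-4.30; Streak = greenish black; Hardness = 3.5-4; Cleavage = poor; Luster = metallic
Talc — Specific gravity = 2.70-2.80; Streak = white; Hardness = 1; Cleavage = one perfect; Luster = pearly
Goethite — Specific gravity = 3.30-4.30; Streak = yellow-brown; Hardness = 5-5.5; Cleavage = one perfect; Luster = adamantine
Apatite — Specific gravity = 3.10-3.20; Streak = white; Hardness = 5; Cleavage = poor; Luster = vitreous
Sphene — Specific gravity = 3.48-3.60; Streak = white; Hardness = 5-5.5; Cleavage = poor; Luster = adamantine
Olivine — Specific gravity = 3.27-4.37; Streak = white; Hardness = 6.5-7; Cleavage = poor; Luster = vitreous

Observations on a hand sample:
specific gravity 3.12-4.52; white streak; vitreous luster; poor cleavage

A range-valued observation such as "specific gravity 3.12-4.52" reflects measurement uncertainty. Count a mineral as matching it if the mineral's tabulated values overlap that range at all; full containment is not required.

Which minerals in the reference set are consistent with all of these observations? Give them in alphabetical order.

Specific gravity 3.12-4.52 is inconsistent with Orthoclase, Cassiterite, Gypsum, Talc.
White streak is inconsistent with Hornblende, Azurite, Chalcopyrite, Goethite.
Vitreous luster eliminates Sphene.
Poor cleavage eliminates Garnet, Epidote, Topaz.
Remaining candidates: Apatite, Olivine, Staurolite, Tourmaline.

Apatite, Olivine, Staurolite, Tourmaline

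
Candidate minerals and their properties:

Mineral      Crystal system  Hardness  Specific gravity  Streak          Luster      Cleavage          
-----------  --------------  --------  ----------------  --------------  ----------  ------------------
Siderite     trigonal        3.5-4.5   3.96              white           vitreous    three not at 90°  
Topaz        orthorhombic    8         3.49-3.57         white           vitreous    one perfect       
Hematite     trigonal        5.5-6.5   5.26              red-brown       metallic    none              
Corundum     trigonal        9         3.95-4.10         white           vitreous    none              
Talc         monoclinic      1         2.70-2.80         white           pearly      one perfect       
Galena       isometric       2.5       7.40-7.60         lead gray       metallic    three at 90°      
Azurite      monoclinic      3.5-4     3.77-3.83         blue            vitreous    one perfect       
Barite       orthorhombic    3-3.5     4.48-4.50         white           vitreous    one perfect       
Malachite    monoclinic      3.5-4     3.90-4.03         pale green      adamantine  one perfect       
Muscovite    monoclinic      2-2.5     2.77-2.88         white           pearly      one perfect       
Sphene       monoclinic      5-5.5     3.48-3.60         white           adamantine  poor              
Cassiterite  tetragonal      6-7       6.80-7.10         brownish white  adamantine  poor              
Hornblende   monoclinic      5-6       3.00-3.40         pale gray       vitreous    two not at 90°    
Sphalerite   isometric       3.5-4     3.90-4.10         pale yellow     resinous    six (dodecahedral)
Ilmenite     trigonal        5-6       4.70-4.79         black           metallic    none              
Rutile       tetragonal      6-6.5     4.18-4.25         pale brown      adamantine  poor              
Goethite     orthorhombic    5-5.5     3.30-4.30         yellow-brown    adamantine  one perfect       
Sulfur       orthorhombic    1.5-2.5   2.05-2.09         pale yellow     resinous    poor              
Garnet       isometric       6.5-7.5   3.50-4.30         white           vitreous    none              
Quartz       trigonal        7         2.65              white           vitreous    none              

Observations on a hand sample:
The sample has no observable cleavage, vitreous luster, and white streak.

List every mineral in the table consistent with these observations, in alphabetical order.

No observable cleavage — leaves Hematite, Corundum, Ilmenite, Garnet, Quartz.
Vitreous luster rules out Hematite, Ilmenite.
White streak — all remaining candidates fit.
Consistent with every observation: Corundum, Garnet, Quartz.

Corundum, Garnet, Quartz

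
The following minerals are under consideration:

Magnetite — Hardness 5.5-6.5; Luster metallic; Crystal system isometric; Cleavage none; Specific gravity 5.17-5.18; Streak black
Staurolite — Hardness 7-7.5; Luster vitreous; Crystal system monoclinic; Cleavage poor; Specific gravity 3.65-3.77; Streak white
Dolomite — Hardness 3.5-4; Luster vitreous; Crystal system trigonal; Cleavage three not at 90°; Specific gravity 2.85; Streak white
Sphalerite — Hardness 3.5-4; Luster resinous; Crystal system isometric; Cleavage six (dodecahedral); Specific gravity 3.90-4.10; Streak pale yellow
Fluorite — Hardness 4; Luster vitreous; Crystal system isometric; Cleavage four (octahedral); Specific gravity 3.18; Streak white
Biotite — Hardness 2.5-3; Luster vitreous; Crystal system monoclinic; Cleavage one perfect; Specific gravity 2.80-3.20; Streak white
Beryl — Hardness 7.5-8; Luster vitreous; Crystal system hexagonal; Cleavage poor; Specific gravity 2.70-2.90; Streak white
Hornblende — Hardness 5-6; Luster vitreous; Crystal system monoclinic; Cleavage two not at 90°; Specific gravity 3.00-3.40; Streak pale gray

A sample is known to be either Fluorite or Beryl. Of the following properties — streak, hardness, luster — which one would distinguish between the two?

hardness

Streak: both white — identical.
Hardness: Fluorite 4, Beryl 7.5-8 — these differ.
Luster: both vitreous — identical.
Only hardness differs between Fluorite and Beryl among the listed tests.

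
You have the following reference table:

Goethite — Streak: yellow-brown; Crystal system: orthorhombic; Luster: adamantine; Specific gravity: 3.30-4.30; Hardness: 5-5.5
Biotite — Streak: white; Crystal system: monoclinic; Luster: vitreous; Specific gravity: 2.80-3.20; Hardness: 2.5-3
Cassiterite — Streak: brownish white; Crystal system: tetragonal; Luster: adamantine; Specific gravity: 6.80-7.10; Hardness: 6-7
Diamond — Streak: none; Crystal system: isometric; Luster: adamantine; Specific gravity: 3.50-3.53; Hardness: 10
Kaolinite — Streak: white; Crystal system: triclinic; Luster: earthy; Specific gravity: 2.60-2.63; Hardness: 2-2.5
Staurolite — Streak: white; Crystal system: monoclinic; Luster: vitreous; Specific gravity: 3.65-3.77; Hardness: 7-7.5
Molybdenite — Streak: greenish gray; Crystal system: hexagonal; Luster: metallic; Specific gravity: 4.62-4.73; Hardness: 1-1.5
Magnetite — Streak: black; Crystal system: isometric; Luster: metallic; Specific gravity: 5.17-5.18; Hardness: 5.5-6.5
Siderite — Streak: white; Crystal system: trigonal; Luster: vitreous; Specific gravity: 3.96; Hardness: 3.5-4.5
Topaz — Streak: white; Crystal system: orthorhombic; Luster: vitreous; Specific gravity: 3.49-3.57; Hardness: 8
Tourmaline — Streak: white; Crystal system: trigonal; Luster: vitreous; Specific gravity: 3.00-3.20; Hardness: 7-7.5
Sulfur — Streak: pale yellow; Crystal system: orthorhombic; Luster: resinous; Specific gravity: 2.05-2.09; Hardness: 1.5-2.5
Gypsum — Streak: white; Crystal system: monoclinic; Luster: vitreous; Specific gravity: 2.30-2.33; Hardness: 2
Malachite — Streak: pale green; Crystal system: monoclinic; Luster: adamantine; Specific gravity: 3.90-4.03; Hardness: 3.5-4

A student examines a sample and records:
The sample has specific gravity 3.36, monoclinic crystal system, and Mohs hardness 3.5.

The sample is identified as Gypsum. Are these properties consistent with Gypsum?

Specific gravity 3.36 — Gypsum has SG 2.30-2.33; which does not match.
Monoclinic crystal system — matches Gypsum (monoclinic system).
Mohs hardness 3.5 — Gypsum has hardness 2; which does not match.
2 of the observed properties are inconsistent with Gypsum.

Inconsistent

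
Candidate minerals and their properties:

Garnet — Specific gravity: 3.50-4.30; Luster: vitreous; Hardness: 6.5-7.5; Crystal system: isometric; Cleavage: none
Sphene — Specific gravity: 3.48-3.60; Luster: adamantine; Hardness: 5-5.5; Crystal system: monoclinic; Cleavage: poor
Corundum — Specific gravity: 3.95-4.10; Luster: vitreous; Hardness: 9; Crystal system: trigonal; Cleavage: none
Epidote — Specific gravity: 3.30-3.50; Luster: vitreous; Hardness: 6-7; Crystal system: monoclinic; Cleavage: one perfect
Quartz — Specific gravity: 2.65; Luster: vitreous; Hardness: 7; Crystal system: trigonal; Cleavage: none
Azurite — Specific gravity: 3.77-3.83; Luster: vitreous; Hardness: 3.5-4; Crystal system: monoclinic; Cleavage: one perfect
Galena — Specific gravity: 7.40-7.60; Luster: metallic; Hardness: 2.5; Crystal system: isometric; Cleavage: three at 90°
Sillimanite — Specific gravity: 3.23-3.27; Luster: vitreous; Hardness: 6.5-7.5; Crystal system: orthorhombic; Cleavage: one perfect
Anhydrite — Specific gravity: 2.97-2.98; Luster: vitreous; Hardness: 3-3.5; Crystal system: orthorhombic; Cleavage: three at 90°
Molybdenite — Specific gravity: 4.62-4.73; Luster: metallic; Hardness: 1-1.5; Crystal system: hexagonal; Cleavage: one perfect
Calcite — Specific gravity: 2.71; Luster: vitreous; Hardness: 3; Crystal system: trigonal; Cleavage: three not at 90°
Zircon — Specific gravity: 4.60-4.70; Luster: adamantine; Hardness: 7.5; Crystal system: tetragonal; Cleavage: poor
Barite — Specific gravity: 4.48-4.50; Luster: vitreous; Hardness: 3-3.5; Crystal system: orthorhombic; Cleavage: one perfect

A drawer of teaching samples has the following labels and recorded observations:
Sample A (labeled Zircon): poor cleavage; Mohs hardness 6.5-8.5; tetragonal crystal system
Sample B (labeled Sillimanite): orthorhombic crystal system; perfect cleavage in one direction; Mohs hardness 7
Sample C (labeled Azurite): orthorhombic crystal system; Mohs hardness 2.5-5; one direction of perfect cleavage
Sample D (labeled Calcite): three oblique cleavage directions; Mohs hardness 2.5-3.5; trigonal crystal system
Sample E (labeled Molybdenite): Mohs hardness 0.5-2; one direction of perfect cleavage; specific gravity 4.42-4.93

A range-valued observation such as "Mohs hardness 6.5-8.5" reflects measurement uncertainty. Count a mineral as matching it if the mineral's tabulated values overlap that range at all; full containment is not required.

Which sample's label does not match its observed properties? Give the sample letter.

C

Sample A: nothing contradicts Zircon.
Sample B: nothing contradicts Sillimanite.
Sample C: Azurite has monoclinic system, but the record shows orthorhombic crystal system — this label is wrong.
Sample D: nothing contradicts Calcite.
Sample E: nothing contradicts Molybdenite.
Only sample C is inconsistent with its label.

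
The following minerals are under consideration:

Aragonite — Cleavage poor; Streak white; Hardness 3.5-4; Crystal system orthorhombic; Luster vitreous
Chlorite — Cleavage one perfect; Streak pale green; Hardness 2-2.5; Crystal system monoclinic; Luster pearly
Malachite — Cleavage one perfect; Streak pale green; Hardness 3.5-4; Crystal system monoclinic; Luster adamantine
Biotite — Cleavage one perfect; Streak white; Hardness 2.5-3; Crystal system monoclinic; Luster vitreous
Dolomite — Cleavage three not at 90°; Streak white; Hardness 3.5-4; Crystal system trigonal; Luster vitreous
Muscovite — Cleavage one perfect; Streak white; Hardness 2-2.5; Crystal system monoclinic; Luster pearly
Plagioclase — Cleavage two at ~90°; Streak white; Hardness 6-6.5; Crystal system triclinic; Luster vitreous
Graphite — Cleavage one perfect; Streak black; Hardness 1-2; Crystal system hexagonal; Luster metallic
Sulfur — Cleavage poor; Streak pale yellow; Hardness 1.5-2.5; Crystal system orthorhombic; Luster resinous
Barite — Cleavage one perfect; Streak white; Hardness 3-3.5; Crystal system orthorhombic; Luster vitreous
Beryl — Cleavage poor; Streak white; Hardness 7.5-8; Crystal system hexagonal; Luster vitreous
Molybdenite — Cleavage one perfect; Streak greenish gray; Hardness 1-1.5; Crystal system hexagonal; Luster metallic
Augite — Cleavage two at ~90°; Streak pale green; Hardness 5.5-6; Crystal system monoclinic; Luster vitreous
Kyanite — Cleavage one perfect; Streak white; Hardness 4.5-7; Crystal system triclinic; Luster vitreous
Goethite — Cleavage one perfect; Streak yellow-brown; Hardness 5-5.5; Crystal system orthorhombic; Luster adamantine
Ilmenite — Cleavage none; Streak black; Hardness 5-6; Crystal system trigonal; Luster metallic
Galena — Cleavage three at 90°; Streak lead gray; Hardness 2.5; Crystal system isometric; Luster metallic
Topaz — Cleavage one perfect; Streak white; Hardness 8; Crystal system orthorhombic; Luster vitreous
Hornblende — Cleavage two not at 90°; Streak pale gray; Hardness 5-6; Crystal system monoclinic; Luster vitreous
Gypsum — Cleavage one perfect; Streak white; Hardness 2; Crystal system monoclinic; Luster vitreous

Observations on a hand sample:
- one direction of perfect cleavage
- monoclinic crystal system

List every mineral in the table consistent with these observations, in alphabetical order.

Biotite, Chlorite, Gypsum, Malachite, Muscovite

One direction of perfect cleavage — narrows the field to Chlorite, Malachite, Biotite, Muscovite, Graphite, Barite, Molybdenite, Kyanite, Goethite, Topaz, Gypsum.
Monoclinic crystal system — Chlorite, Malachite, Biotite, Muscovite, Gypsum remain.
The minerals that satisfy all observations are Biotite, Chlorite, Gypsum, Malachite, Muscovite.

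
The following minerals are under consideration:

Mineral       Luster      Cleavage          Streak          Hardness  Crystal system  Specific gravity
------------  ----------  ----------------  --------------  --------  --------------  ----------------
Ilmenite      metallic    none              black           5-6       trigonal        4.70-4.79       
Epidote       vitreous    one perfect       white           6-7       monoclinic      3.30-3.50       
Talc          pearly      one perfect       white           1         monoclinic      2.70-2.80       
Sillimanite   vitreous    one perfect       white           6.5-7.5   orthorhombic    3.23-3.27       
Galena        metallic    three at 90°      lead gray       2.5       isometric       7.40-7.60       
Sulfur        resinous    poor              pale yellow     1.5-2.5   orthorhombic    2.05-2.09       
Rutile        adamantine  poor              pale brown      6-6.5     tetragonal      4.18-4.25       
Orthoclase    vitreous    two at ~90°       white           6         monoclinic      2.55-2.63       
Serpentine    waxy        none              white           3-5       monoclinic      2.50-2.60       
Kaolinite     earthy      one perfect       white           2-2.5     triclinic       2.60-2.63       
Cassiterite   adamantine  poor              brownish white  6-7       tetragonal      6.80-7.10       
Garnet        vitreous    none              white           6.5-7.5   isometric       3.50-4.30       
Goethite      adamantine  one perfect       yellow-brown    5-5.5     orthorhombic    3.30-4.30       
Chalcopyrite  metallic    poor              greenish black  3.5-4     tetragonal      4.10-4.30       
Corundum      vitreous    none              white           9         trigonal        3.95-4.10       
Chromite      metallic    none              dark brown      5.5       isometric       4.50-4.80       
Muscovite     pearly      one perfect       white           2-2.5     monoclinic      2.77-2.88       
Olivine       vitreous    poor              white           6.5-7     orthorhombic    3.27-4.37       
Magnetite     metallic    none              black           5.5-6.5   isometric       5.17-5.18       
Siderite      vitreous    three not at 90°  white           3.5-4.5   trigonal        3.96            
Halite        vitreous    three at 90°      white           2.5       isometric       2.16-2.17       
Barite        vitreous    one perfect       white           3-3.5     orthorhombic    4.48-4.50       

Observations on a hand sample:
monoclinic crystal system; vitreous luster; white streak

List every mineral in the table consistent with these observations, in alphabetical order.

Monoclinic crystal system — Epidote, Talc, Orthoclase, Serpentine, Muscovite remain.
Vitreous luster — narrows the field to Epidote, Orthoclase.
White streak — no further eliminations.
Remaining candidates: Epidote, Orthoclase.

Epidote, Orthoclase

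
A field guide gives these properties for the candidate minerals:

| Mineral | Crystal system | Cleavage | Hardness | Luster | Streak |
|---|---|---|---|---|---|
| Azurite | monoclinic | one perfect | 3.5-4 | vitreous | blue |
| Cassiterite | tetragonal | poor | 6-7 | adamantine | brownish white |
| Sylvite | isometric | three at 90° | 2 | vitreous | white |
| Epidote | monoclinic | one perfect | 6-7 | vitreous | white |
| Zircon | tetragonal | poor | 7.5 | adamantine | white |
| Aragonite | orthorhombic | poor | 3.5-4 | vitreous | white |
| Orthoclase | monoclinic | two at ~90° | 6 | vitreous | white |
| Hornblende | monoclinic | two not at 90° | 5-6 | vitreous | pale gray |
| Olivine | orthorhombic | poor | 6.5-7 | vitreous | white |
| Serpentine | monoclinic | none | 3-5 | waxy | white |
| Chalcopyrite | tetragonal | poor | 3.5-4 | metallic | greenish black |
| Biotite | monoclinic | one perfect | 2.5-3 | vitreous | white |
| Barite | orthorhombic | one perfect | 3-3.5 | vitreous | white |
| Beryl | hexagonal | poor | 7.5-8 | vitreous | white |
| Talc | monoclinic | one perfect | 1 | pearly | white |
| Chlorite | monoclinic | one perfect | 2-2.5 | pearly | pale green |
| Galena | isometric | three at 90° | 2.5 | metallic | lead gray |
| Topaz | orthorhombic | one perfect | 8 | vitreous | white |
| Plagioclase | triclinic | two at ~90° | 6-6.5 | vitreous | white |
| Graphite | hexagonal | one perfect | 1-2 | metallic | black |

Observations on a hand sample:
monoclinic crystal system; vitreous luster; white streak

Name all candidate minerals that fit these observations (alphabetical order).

Monoclinic crystal system — Azurite, Epidote, Orthoclase, Hornblende, Serpentine, Biotite, Talc, Chlorite remain.
Vitreous luster rules out Serpentine, Talc, Chlorite.
White streak rules out Azurite, Hornblende.
Remaining candidates: Biotite, Epidote, Orthoclase.

Biotite, Epidote, Orthoclase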